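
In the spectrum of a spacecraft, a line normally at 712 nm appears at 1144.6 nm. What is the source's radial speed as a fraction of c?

0.442c

λ'/λ₀ = 1.6076 > 1 (redshift), so the source is receding.
λ'/λ₀ = √((1 + β)/(1 − β)) for a receding source ⇒ β = (r² − 1)/(r² + 1) with r = λ'/λ₀.
β = (2.5843 − 1)/(2.5843 + 1) ≈ 0.442.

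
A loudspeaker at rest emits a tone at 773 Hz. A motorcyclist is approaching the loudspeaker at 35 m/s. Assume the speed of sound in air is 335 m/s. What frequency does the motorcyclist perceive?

854 Hz

Only the observer moves, toward the source, so f' = f · (v + v_o)/v.
f' = 773 × (335 + 35)/335 = 773 × 370/335 ≈ 854 Hz.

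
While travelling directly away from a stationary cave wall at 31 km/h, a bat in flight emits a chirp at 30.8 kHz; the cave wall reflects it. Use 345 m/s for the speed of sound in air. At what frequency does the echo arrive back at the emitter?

29.3 kHz

31 km/h = 8.611 m/s.
The cave wall receives the sound from a moving source: f₁ = f₀ · v/(v + v_e) = 30.8 × 345/353.61 ≈ 30.0 kHz.
On the return leg the bat in flight is a moving observer: f₂ = f₁ · (v − v_e)/v = 30.0 × 336.39/345 ≈ 29.3 kHz.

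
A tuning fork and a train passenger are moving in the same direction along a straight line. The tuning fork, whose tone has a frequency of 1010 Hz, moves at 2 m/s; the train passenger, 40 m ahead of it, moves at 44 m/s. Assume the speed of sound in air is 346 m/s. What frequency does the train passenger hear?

887 Hz

The train passenger is ahead, so the tuning fork is moving toward it while the train passenger is moving away from the tuning fork.
General Doppler shift: f' = f · (v − v_o)/(v − v_s).
f' = 1010 × (346 − 44)/(346 − 2) = 1010 × 302/344 ≈ 887 Hz.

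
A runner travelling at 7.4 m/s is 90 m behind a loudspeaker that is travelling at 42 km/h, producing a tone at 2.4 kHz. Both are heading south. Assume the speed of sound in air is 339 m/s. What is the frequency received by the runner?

42 km/h = 11.67 m/s.
The runner is behind, so the loudspeaker is moving away from it while the runner is moving toward the loudspeaker.
General Doppler shift: f' = f · (v + v_o)/(v + v_s).
f' = 2.4 × (339 + 7.4)/(339 + 11.67) = 2.4 × 346.4/350.67 ≈ 2.37 kHz.

2.37 kHz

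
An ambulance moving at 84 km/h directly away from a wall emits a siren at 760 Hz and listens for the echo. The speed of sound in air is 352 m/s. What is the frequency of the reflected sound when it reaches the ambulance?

84 km/h = 23.33 m/s.
The wall receives the sound from a moving source: f₁ = f₀ · v/(v + v_e) = 760 × 352/375.33 ≈ 713 Hz.
On the return leg the ambulance is a moving observer: f₂ = f₁ · (v − v_e)/v = 713 × 328.67/352 ≈ 666 Hz.
Equivalently f₂ = f₀ · (v − v_e)/(v + v_e).

666 Hz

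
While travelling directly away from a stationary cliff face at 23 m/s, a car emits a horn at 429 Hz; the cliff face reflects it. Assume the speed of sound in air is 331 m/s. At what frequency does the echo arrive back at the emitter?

The cliff face receives the sound from a moving source: f₁ = f₀ · v/(v + v_e) = 429 × 331/354 ≈ 401 Hz.
On the return leg the car is a moving observer: f₂ = f₁ · (v − v_e)/v = 401 × 308/331 ≈ 373 Hz.
Equivalently f₂ = f₀ · (v − v_e)/(v + v_e).

373 Hz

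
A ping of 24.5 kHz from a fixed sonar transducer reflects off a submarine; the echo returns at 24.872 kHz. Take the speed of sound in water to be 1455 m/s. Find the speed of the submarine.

11.0 m/s

Double Doppler shift off a moving reflector: f₂ = f₀ · (v + u)/(v − u) (u > 0 toward emitter).
Rearranging, u = v · (f₂ − f₀)/(f₂ + f₀) = 1455 × 0.372/49.372 ≈ 11.0 m/s.
So the submarine is moving at 11.0 m/s toward the emitter.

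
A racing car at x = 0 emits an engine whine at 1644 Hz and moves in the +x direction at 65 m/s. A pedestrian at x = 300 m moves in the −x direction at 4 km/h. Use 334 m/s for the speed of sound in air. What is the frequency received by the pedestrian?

4 km/h = 1.111 m/s.
The observer lies on the +x side, so the source is heading toward the observer and the observer is heading toward the source.
General Doppler shift: f' = f · (v + v_o)/(v − v_s).
f' = 1644 × (334 + 1.111)/(334 − 65) = 1644 × 335.11/269 ≈ 2048 Hz.

2048 Hz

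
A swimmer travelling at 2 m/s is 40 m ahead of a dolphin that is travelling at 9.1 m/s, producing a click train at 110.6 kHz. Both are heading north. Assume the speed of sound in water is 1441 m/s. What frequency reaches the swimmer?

The swimmer is ahead, so the dolphin is moving toward it while the swimmer is moving away from the dolphin.
With source approaching and observer receding, f' = f · (v − v_o)/(v − v_s).
f' = 110.6 × (1441 − 2)/(1441 − 9.1) = 110.6 × 1439/1431.9 ≈ 111.1 kHz.

111.1 kHz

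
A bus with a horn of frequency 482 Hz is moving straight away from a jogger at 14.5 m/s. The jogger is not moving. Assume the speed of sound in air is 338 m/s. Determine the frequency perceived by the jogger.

462 Hz

Moving source, stationary observer: f' = f · v/(v + v_s) since the source is receding.
f' = 482 × 338/(338 + 14.5) = 482 × 338/352.5 ≈ 462 Hz.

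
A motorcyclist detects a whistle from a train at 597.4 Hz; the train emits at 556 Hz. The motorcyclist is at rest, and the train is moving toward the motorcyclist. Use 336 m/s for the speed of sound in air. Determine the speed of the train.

f' = f · v/(v − v_s) ⇒ v_s = v · |1 − f/f'|.
v_s = 336 × |1 − 556/597.4| = 336 × 0.0693 ≈ 23.3 m/s.

23.3 m/s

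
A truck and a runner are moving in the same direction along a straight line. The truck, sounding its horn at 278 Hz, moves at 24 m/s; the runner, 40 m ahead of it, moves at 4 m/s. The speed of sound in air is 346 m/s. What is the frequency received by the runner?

The runner is ahead, so the truck is moving toward it while the runner is moving away from the truck.
General Doppler shift: f' = f · (v − v_o)/(v − v_s).
f' = 278 × (346 − 4)/(346 − 24) = 278 × 342/322 ≈ 295 Hz.

295 Hz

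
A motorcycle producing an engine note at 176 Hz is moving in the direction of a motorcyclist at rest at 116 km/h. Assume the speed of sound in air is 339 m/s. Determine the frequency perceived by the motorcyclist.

194 Hz

116 km/h = 32.22 m/s.
Only the source moves, toward the listener, so f' = f · v/(v − v_s).
f' = 176 × 339/(339 − 32.22) = 176 × 339/306.8 ≈ 194 Hz.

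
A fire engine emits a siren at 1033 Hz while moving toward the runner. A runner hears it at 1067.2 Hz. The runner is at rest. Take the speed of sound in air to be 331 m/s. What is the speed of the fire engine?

10.6 m/s

f' = f · v/(v − v_s) ⇒ v_s = v · |1 − f/f'|.
v_s = 331 × |1 − 1033/1067.2| = 331 × 0.03205 ≈ 10.6 m/s.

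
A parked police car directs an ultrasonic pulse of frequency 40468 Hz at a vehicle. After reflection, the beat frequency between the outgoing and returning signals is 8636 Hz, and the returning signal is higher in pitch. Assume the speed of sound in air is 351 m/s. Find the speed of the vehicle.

Double Doppler shift off a moving reflector: f₂ = f₀ · (v + u)/(v − u) (u > 0 toward emitter).
Returning signal is higher, so f₂ = f₀ + Δf = 40468 + 8636 = 49104 Hz.
Rearranging, u = v · (f₂ − f₀)/(f₂ + f₀) = 351 × 8636/89572 ≈ 34 m/s.
So the vehicle is moving at 34 m/s toward the emitter.

34 m/s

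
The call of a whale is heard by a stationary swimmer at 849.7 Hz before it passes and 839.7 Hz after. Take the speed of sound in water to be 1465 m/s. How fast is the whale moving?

8.7 m/s

f₁/f₂ = (v + v_s)/(v − v_s), so v_s = v · (f₁ − f₂)/(f₁ + f₂).
v_s = 1465 × (849.7 − 839.7)/(849.7 + 839.7) = 1465 × 10.0/1689.4 ≈ 8.7 m/s.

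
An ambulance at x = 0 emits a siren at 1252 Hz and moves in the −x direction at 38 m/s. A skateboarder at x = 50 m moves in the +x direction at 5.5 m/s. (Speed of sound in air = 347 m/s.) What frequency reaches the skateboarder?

The observer lies on the +x side, so the source is heading away from the observer and the observer is heading away from the source.
Both move, so f' = f · (v − v_o)/(v + v_s).
f' = 1252 × (347 − 5.5)/(347 + 38) = 1252 × 341.5/385 ≈ 1111 Hz.

1111 Hz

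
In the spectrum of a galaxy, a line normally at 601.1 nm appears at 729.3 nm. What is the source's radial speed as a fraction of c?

λ'/λ₀ = 1.2133 > 1 (redshift), so the source is receding.
λ'/λ₀ = √((1 + β)/(1 − β)) for a receding source ⇒ β = (r² − 1)/(r² + 1) with r = λ'/λ₀.
β = (1.4720 − 1)/(1.4720 + 1) ≈ 0.191.

0.191c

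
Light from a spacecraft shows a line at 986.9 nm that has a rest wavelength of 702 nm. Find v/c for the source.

λ'/λ₀ = 1.4058 > 1 (redshift), so the source is receding.
λ'/λ₀ = √((1 + β)/(1 − β)) for a receding source ⇒ β = (r² − 1)/(r² + 1) with r = λ'/λ₀.
β = (1.9764 − 1)/(1.9764 + 1) ≈ 0.328.

0.328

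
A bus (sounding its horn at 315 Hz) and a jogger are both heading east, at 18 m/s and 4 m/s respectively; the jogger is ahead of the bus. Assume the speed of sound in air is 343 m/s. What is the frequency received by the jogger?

329 Hz

The jogger is ahead, so the bus is moving toward it while the jogger is moving away from the bus.
General Doppler shift: f' = f · (v − v_o)/(v − v_s).
f' = 315 × (343 − 4)/(343 − 18) = 315 × 339/325 ≈ 329 Hz.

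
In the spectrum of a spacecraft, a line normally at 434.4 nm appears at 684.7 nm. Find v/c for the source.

0.426

λ'/λ₀ = 1.5762 > 1 (redshift), so the source is receding.
λ'/λ₀ = √((1 + β)/(1 − β)) for a receding source ⇒ β = (r² − 1)/(r² + 1) with r = λ'/λ₀.
β = (2.4844 − 1)/(2.4844 + 1) ≈ 0.426.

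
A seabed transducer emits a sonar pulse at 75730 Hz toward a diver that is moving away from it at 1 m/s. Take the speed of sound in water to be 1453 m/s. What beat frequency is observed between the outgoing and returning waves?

The diver first receives the wave as a moving observer: f₁ = f₀ · (v − u)/v = 75730 × (1453 − 1)/1453 ≈ 75677.9 Hz.
The reflection then acts as a moving source: f₂ = f₁ · v/(v + u) ≈ 75625.8 Hz.
Beat frequency: |f₂ − f₀| = 2u·f₀/(v + u) = 2 × 1 × 75730/1454 ≈ 104 Hz.

104 Hz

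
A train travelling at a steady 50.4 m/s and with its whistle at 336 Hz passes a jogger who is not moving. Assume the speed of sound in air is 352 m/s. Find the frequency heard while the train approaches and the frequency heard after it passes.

Approaching: f₁ = f · v/(v − v_s) = 336 × 352/301.6 ≈ 392 Hz.
Receding: f₂ = f · v/(v + v_s) = 336 × 352/402.4 ≈ 294 Hz.

392 Hz approaching; 294 Hz receding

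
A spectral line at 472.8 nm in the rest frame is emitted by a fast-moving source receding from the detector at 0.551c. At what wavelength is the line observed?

Relativistic Doppler for wavelength: λ' = λ₀ · √((1 + β)/(1 − β)).
λ' = 472.8 × √(1.5510/0.4490) = 472.8 × 1.85859 ≈ 878.7 nm.

878.7 nm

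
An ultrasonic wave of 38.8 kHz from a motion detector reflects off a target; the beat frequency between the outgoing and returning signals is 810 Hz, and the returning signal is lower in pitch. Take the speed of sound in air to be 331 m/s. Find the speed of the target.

Double Doppler shift off a moving reflector: f₂ = f₀ · (v + u)/(v − u) (u > 0 toward emitter).
Returning signal is lower, so f₂ = f₀ − Δf = 38800 − 810 = 37990 Hz.
Rearranging, u = v · (f₂ − f₀)/(f₂ + f₀) = 331 × -810/76790 ≈ -3.5 m/s.
So the target is moving at 3.5 m/s away from the emitter.

3.5 m/s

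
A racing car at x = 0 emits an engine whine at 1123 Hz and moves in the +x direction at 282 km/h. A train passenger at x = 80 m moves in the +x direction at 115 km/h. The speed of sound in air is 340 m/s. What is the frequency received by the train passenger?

282 km/h = 78.33 m/s; 115 km/h = 31.94 m/s.
The observer lies on the +x side, so the source is heading toward the observer and the observer is heading away from the source.
General Doppler shift: f' = f · (v − v_o)/(v − v_s).
f' = 1123 × (340 − 31.94)/(340 − 78.33) = 1123 × 308.06/261.67 ≈ 1322 Hz.

1322 Hz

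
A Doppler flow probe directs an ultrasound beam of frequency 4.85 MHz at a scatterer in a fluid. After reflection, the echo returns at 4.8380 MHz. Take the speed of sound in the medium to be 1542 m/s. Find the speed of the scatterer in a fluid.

Double Doppler shift off a moving reflector: f₂ = f₀ · (v + u)/(v − u) (u > 0 toward emitter).
Rearranging, u = v · (f₂ − f₀)/(f₂ + f₀) = 1542 × -0.0120/9.6880 ≈ -1.91 m/s.
So the scatterer in a fluid is moving at 1.91 m/s away from the emitter.

1.91 m/s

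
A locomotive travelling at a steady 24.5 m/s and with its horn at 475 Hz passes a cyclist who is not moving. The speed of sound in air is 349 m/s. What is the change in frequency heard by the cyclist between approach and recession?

67.0 Hz

Approaching: f₁ = f · v/(v − v_s) = 475 × 349/324.5 ≈ 510.9 Hz.
Receding: f₂ = f · v/(v + v_s) = 475 × 349/373.5 ≈ 443.8 Hz.
Drop: f₁ − f₂ = 2f·v·v_s/(v² − v_s²) = 2 × 475 × 349 × 24.5/(349² − 24.5²) ≈ 67.0 Hz.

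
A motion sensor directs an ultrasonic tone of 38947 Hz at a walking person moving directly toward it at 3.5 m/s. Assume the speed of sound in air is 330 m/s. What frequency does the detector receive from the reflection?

The walking person first receives the wave as a moving observer: f₁ = f₀ · (v + u)/v = 38947 × (330 + 3.5)/330 ≈ 39360 Hz.
On reflection it acts as a source moving toward the stationary detector: f₂ = f₁ · v/(v − u) = 39360 × 330/326.5 ≈ 39782 Hz.

39782 Hz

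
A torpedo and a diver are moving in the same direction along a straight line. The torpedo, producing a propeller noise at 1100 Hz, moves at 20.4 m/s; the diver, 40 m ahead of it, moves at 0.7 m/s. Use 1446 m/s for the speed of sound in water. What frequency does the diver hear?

1115 Hz

The diver is ahead, so the torpedo is moving toward it while the diver is moving away from the torpedo.
General Doppler shift: f' = f · (v − v_o)/(v − v_s).
f' = 1100 × (1446 − 0.7)/(1446 − 20.4) = 1100 × 1445.3/1425.6 ≈ 1115 Hz.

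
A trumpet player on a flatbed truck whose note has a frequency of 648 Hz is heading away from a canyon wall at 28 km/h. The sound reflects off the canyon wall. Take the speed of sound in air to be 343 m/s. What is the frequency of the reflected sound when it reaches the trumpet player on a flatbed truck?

619 Hz

28 km/h = 7.778 m/s.
The canyon wall receives the sound from a moving source: f₁ = f₀ · v/(v + v_e) = 648 × 343/350.78 ≈ 634 Hz.
On the return leg the trumpet player on a flatbed truck is a moving observer: f₂ = f₁ · (v − v_e)/v = 634 × 335.22/343 ≈ 619 Hz.
Equivalently f₂ = f₀ · (v − v_e)/(v + v_e).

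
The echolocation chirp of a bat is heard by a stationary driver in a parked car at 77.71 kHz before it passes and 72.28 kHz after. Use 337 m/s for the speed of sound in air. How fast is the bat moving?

f₁/f₂ = (v + v_s)/(v − v_s), so v_s = v · (f₁ − f₂)/(f₁ + f₂).
v_s = 337 × (77.71 − 72.28)/(77.71 + 72.28) = 337 × 5.43/149.99 ≈ 12.2 m/s.

12.2 m/s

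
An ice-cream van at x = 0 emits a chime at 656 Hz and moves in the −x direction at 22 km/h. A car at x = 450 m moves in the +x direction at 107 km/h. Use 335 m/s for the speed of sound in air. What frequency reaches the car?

22 km/h = 6.111 m/s; 107 km/h = 29.72 m/s.
The observer lies on the +x side, so the source is heading away from the observer and the observer is heading away from the source.
Both move, so f' = f · (v − v_o)/(v + v_s).
f' = 656 × (335 − 29.72)/(335 + 6.111) = 656 × 305.28/341.11 ≈ 587 Hz.

587 Hz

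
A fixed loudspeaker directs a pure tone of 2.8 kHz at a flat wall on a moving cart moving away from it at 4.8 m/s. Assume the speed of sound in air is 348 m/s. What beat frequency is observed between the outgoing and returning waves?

The flat wall on a moving cart first receives the wave as a moving observer: f₁ = f₀ · (v − u)/v = 2.8 × (348 − 4.8)/348 ≈ 2.7614 kHz.
On reflection it acts as a source moving away from the stationary detector: f₂ = f₁ · v/(v + u) = 2.7614 × 348/352.8 ≈ 2.7238 kHz.
Beat frequency (with f₀ = 2800 Hz): |f₂ − f₀| = 2u·f₀/(v + u) = 2 × 4.8 × 2800/352.8 ≈ 76 Hz.

76 Hz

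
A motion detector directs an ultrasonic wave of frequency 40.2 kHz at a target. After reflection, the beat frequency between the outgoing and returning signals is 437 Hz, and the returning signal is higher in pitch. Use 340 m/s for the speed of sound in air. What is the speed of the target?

Double Doppler shift off a moving reflector: f₂ = f₀ · (v + u)/(v − u) (u > 0 toward emitter).
Returning signal is higher, so f₂ = f₀ + Δf = 40200 + 437 = 40637 Hz.
Rearranging, u = v · (f₂ − f₀)/(f₂ + f₀) = 340 × 437/80837 ≈ 1.84 m/s.
So the target is moving at 1.84 m/s toward the emitter.

1.84 m/s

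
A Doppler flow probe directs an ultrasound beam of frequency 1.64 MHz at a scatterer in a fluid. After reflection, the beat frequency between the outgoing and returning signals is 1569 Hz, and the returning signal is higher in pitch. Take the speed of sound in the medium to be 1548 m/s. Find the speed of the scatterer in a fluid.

0.74 m/s

Double Doppler shift off a moving reflector: f₂ = f₀ · (v + u)/(v − u) (u > 0 toward emitter).
Returning signal is higher, so f₂ = f₀ + Δf = 1640000 + 1569 = 1641569 Hz.
Rearranging, u = v · (f₂ − f₀)/(f₂ + f₀) = 1548 × 1569/3281569 ≈ 0.74 m/s.
So the scatterer in a fluid is moving at 0.74 m/s toward the emitter.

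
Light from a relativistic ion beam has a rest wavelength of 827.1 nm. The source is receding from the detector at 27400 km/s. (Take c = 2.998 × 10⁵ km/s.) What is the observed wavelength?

906.5 nm

β = v/c = 27400/299800 = 0.0914.
Relativistic Doppler for wavelength: λ' = λ₀ · √((1 + β)/(1 − β)).
λ' = 827.1 × √(1.0914/0.9086) = 827.1 × 1.09598 ≈ 906.5 nm.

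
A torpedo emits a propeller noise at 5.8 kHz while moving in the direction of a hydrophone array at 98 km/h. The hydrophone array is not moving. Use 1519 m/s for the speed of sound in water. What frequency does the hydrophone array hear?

98 km/h = 27.22 m/s.
Moving source, stationary observer: f' = f · v/(v − v_s) since the source is approaching.
f' = 5.8 × 1519/(1519 − 27.22) = 5.8 × 1519/1492 ≈ 5.91 kHz.

5.91 kHz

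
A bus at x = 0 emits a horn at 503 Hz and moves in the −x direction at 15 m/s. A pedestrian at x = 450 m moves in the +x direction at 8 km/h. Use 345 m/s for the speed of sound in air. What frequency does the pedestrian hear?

479 Hz

8 km/h = 2.222 m/s.
The observer lies on the +x side, so the source is heading away from the observer and the observer is heading away from the source.
General Doppler shift: f' = f · (v − v_o)/(v + v_s).
f' = 503 × (345 − 2.222)/(345 + 15) = 503 × 342.78/360 ≈ 479 Hz.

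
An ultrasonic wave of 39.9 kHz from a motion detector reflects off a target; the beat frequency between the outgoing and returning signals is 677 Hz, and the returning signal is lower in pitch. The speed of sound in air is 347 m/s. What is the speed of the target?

Double Doppler shift off a moving reflector: f₂ = f₀ · (v + u)/(v − u) (u > 0 toward emitter).
Returning signal is lower, so f₂ = f₀ − Δf = 39900 − 677 = 39223 Hz.
Rearranging, u = v · (f₂ − f₀)/(f₂ + f₀) = 347 × -677/79123 ≈ -2.97 m/s.
So the target is moving at 2.97 m/s away from the emitter.

2.97 m/s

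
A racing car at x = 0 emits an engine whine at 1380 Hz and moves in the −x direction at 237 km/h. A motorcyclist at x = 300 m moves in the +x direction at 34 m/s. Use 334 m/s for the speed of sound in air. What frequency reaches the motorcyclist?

1035 Hz

237 km/h = 65.83 m/s.
The observer lies on the +x side, so the source is heading away from the observer and the observer is heading away from the source.
Both move, so f' = f · (v − v_o)/(v + v_s).
f' = 1380 × (334 − 34)/(334 + 65.83) = 1380 × 300/399.83 ≈ 1035 Hz.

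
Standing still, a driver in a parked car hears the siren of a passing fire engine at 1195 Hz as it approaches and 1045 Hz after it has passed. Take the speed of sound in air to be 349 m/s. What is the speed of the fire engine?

23.4 m/s

f₁/f₂ = (v + v_s)/(v − v_s), so v_s = v · (f₁ − f₂)/(f₁ + f₂).
v_s = 349 × (1195 − 1045)/(1195 + 1045) = 349 × 150/2240 ≈ 23.4 m/s.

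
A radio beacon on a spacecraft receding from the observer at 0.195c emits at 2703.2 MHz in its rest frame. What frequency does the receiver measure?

Relativistic Doppler for frequency: f' = f₀ · √((1 − β)/(1 + β)).
f' = 2703.2 × √(0.8050/1.1950) = 2703.2 × 0.82076 ≈ 2218.7 MHz.

2218.7 MHz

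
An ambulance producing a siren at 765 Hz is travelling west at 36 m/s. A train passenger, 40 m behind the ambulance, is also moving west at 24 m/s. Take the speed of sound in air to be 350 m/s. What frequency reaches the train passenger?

The train passenger is behind, so the ambulance is moving away from it while the train passenger is moving toward the ambulance.
With source receding and observer approaching, f' = f · (v + v_o)/(v + v_s).
f' = 765 × (350 + 24)/(350 + 36) = 765 × 374/386 ≈ 741 Hz.

741 Hz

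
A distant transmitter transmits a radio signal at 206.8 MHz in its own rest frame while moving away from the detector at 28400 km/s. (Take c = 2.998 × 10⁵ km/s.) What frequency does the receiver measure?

188.1 MHz

β = v/c = 28400/299800 = 0.0947.
Relativistic Doppler for frequency: f' = f₀ · √((1 − β)/(1 + β)).
f' = 206.8 × √(0.9053/1.0947) = 206.8 × 0.90936 ≈ 188.1 MHz.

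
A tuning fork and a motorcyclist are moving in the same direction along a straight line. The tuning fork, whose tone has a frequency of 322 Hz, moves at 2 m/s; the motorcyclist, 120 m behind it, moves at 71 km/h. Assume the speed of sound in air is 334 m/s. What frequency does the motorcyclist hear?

71 km/h = 19.72 m/s.
The motorcyclist is behind, so the tuning fork is moving away from it while the motorcyclist is moving toward the tuning fork.
With source receding and observer approaching, f' = f · (v + v_o)/(v + v_s).
f' = 322 × (334 + 19.72)/(334 + 2) = 322 × 353.72/336 ≈ 339 Hz.

339 Hz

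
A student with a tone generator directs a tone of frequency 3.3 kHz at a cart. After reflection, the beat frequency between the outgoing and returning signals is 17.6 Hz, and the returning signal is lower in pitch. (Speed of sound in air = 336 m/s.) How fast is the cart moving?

0.90 m/s

Double Doppler shift off a moving reflector: f₂ = f₀ · (v + u)/(v − u) (u > 0 toward emitter).
Returning signal is lower, so f₂ = f₀ − Δf = 3300 − 17.6 = 3282.4 Hz.
Rearranging, u = v · (f₂ − f₀)/(f₂ + f₀) = 336 × -17.6/6582.4 ≈ -0.90 m/s.
So the cart is moving at 0.90 m/s away from the emitter.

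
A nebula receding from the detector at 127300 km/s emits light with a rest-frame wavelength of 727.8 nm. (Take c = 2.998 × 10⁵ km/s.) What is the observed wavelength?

1145.2 nm

β = v/c = 127300/299800 = 0.4246.
Relativistic Doppler for wavelength: λ' = λ₀ · √((1 + β)/(1 − β)).
λ' = 727.8 × √(1.4246/0.5754) = 727.8 × 1.57351 ≈ 1145.2 nm.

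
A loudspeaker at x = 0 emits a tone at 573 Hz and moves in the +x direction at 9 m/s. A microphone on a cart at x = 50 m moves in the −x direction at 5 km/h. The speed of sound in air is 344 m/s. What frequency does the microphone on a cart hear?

591 Hz

5 km/h = 1.389 m/s.
The observer lies on the +x side, so the source is heading toward the observer and the observer is heading toward the source.
With source approaching and observer approaching, f' = f · (v + v_o)/(v − v_s).
f' = 573 × (344 + 1.389)/(344 − 9) = 573 × 345.39/335 ≈ 591 Hz.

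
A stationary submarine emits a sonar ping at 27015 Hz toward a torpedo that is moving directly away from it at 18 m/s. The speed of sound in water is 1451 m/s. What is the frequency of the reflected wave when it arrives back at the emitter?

26353 Hz

The torpedo first receives the wave as a moving observer: f₁ = f₀ · (v − u)/v = 27015 × (1451 − 18)/1451 ≈ 26680 Hz.
The reflection then acts as a moving source: f₂ = f₁ · v/(v + u) ≈ 26353 Hz.
Equivalently f₂ = f₀ · (v − u)/(v + u).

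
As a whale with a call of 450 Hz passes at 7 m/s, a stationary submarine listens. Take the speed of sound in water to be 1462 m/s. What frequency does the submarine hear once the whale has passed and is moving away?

Receding: f₂ = f · v/(v + v_s) = 450 × 1462/1469 ≈ 448 Hz.

448 Hz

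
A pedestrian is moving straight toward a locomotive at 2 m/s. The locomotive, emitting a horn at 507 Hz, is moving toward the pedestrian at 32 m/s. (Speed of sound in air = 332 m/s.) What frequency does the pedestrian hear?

General Doppler shift: f' = f · (v + v_o)/(v − v_s).
f' = 507 × (332 + 2)/(332 − 32) = 507 × 334/300 ≈ 564 Hz.

564 Hz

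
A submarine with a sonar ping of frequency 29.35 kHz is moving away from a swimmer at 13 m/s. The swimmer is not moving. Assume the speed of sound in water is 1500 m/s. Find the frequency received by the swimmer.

Only the source moves, away from the listener, so f' = f · v/(v + v_s).
f' = 29.35 × 1500/(1500 + 13) = 29.35 × 1500/1513 ≈ 29.1 kHz.

29.1 kHz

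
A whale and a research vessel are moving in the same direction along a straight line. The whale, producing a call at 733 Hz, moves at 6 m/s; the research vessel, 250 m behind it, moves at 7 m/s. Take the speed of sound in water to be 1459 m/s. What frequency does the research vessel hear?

734 Hz

The research vessel is behind, so the whale is moving away from it while the research vessel is moving toward the whale.
With source receding and observer approaching, f' = f · (v + v_o)/(v + v_s).
f' = 733 × (1459 + 7)/(1459 + 6) = 733 × 1466/1465 ≈ 734 Hz.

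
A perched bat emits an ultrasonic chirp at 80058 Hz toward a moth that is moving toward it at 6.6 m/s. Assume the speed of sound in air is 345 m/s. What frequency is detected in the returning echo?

83181 Hz

At the moth (a moving observer), f₁ = f₀ · (v + u)/v = 80058 × 351.6/345 ≈ 81590 Hz.
The reflection then acts as a moving source: f₂ = f₁ · v/(v − u) ≈ 83181 Hz.
Equivalently f₂ = f₀ · (v + u)/(v − u).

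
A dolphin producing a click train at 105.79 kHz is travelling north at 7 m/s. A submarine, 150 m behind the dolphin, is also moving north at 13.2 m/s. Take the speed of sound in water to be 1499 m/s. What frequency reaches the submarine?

The submarine is behind, so the dolphin is moving away from it while the submarine is moving toward the dolphin.
General Doppler shift: f' = f · (v + v_o)/(v + v_s).
f' = 105.79 × (1499 + 13.2)/(1499 + 7) = 105.79 × 1512.2/1506 ≈ 106.2 kHz.

106.2 kHz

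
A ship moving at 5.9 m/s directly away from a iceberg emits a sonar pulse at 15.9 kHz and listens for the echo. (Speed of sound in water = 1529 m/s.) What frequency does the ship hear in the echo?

The iceberg receives the sound from a moving source: f₁ = f₀ · v/(v + v_e) = 15.9 × 1529/1534.9 ≈ 15.84 kHz.
On the return leg the ship is a moving observer: f₂ = f₁ · (v − v_e)/v = 15.84 × 1523.1/1529 ≈ 15.78 kHz.

15.78 kHz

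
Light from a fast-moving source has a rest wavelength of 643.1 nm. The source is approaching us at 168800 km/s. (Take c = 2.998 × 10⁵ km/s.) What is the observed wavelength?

340.0 nm

β = v/c = 168800/299800 = 0.5630.
Relativistic Doppler for wavelength: λ' = λ₀ · √((1 − β)/(1 + β)).
λ' = 643.1 × √(0.4370/1.5630) = 643.1 × 0.52873 ≈ 340.0 nm.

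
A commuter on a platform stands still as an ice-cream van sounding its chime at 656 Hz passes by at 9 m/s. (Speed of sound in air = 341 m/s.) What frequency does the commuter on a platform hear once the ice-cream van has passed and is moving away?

Receding: f₂ = f · v/(v + v_s) = 656 × 341/350 ≈ 639 Hz.

639 Hz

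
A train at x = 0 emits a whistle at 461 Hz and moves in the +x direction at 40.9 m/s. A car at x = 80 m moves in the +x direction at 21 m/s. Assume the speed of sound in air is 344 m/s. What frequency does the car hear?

491 Hz

The observer lies on the +x side, so the source is heading toward the observer and the observer is heading away from the source.
Both move, so f' = f · (v − v_o)/(v − v_s).
f' = 461 × (344 − 21)/(344 − 40.9) = 461 × 323/303.1 ≈ 491 Hz.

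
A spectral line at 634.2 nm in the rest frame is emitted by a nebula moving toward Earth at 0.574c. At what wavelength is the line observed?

Relativistic Doppler for wavelength: λ' = λ₀ · √((1 − β)/(1 + β)).
λ' = 634.2 × √(0.4260/1.5740) = 634.2 × 0.52024 ≈ 329.9 nm.

329.9 nm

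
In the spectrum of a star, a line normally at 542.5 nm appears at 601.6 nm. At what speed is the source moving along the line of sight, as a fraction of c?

λ'/λ₀ = 1.1089 > 1 (redshift), so the source is receding.
λ'/λ₀ = √((1 + β)/(1 − β)) for a receding source ⇒ β = (r² − 1)/(r² + 1) with r = λ'/λ₀.
β = (1.2297 − 1)/(1.2297 + 1) ≈ 0.103.

0.103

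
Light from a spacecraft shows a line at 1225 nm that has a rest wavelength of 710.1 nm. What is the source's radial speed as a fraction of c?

0.497

λ'/λ₀ = 1.7251 > 1 (redshift), so the source is receding.
λ'/λ₀ = √((1 + β)/(1 − β)) for a receding source ⇒ β = (r² − 1)/(r² + 1) with r = λ'/λ₀.
β = (2.9760 − 1)/(2.9760 + 1) ≈ 0.497.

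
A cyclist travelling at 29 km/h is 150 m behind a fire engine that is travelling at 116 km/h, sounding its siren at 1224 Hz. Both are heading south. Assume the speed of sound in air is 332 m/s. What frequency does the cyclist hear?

116 km/h = 32.22 m/s; 29 km/h = 8.056 m/s.
The cyclist is behind, so the fire engine is moving away from it while the cyclist is moving toward the fire engine.
With source receding and observer approaching, f' = f · (v + v_o)/(v + v_s).
f' = 1224 × (332 + 8.056)/(332 + 32.22) = 1224 × 340.06/364.22 ≈ 1143 Hz.

1143 Hz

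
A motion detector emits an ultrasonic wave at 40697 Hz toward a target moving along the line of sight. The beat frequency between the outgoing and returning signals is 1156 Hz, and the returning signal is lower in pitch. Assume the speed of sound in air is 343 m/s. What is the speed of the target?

Double Doppler shift off a moving reflector: f₂ = f₀ · (v + u)/(v − u) (u > 0 toward emitter).
Returning signal is lower, so f₂ = f₀ − Δf = 40697 − 1156 = 39541 Hz.
Rearranging, u = v · (f₂ − f₀)/(f₂ + f₀) = 343 × -1156/80238 ≈ -4.9 m/s.
So the target is moving at 4.9 m/s away from the emitter.

4.9 m/s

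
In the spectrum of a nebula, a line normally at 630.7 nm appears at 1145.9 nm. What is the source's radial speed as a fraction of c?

λ'/λ₀ = 1.8169 > 1 (redshift), so the source is receding.
λ'/λ₀ = √((1 + β)/(1 − β)) for a receding source ⇒ β = (r² − 1)/(r² + 1) with r = λ'/λ₀.
β = (3.3010 − 1)/(3.3010 + 1) ≈ 0.535.

0.535c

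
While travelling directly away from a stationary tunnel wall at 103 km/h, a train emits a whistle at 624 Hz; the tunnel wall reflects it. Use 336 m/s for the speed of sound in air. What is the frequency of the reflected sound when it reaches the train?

103 km/h = 28.61 m/s.
The tunnel wall receives the sound from a moving source: f₁ = f₀ · v/(v + v_e) = 624 × 336/364.61 ≈ 575 Hz.
On the return leg the train is a moving observer: f₂ = f₁ · (v − v_e)/v = 575 × 307.39/336 ≈ 526 Hz.

526 Hz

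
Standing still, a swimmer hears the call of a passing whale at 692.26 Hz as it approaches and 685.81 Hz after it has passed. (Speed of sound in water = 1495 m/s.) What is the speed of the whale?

f₁/f₂ = (v + v_s)/(v − v_s), so v_s = v · (f₁ − f₂)/(f₁ + f₂).
v_s = 1495 × (692.26 − 685.81)/(692.26 + 685.81) = 1495 × 6.45/1378.07 ≈ 7.0 m/s.

7.0 m/s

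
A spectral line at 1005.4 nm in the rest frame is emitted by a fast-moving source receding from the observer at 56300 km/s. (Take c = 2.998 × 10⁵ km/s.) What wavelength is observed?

β = v/c = 56300/299800 = 0.1878.
Relativistic Doppler for wavelength: λ' = λ₀ · √((1 + β)/(1 − β)).
λ' = 1005.4 × √(1.1878/0.8122) = 1005.4 × 1.20931 ≈ 1215.8 nm.

1215.8 nm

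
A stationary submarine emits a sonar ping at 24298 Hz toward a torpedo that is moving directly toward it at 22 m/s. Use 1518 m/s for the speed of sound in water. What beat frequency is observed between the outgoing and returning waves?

At the torpedo (a moving observer), f₁ = f₀ · (v + u)/v = 24298 × 1540/1518 ≈ 24650 Hz.
On reflection it acts as a source moving toward the stationary detector: f₂ = f₁ · v/(v − u) = 24650 × 1518/1496 ≈ 25013 Hz.
Beat frequency: |f₂ − f₀| = 2u·f₀/(v − u) = 2 × 22 × 24298/1496 ≈ 715 Hz.

715 Hz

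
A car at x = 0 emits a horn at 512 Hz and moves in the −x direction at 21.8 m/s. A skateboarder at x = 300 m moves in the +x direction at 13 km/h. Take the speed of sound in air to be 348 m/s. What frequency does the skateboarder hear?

13 km/h = 3.611 m/s.
The observer lies on the +x side, so the source is heading away from the observer and the observer is heading away from the source.
General Doppler shift: f' = f · (v − v_o)/(v + v_s).
f' = 512 × (348 − 3.611)/(348 + 21.8) = 512 × 344.39/369.8 ≈ 477 Hz.

477 Hz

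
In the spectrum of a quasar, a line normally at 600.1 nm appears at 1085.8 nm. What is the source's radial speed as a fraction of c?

0.532

λ'/λ₀ = 1.8094 > 1 (redshift), so the source is receding.
λ'/λ₀ = √((1 + β)/(1 − β)) for a receding source ⇒ β = (r² − 1)/(r² + 1) with r = λ'/λ₀.
β = (3.2738 − 1)/(3.2738 + 1) ≈ 0.532.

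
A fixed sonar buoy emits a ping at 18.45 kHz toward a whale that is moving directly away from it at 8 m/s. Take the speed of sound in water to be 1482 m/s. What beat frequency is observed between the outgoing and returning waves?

At the whale (a moving observer), f₁ = f₀ · (v − u)/v = 18.45 × 1474/1482 ≈ 18.3504 kHz.
The reflection then acts as a moving source: f₂ = f₁ · v/(v + u) ≈ 18.2519 kHz.
Beat frequency (with f₀ = 18450 Hz): |f₂ − f₀| = 2u·f₀/(v + u) = 2 × 8 × 18450/1490 ≈ 198 Hz.

198 Hz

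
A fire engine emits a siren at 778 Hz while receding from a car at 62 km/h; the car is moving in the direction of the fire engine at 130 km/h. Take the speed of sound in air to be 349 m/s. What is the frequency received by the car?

818 Hz

62 km/h = 17.22 m/s; 130 km/h = 36.11 m/s.
Both move, so f' = f · (v + v_o)/(v + v_s).
f' = 778 × (349 + 36.11)/(349 + 17.22) = 778 × 385.11/366.22 ≈ 818 Hz.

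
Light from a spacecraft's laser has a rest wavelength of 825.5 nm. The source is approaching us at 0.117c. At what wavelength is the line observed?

734.0 nm

Relativistic Doppler for wavelength: λ' = λ₀ · √((1 − β)/(1 + β)).
λ' = 825.5 × √(0.8830/1.1170) = 825.5 × 0.88911 ≈ 734.0 nm.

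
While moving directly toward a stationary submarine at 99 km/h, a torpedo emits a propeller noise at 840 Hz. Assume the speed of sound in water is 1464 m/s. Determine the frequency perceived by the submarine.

99 km/h = 27.5 m/s.
Moving source, stationary observer: f' = f · v/(v − v_s) since the source is approaching.
f' = 840 × 1464/(1464 − 27.5) = 840 × 1464/1436 ≈ 856 Hz.

856 Hz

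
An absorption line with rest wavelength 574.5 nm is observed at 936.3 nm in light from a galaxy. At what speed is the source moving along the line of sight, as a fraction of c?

λ'/λ₀ = 1.6298 > 1 (redshift), so the source is receding.
λ'/λ₀ = √((1 + β)/(1 − β)) for a receding source ⇒ β = (r² − 1)/(r² + 1) with r = λ'/λ₀.
β = (2.6561 − 1)/(2.6561 + 1) ≈ 0.453.

0.453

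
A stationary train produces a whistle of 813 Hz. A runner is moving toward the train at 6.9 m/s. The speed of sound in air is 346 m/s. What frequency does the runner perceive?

Only the observer moves, toward the source, so f' = f · (v + v_o)/v.
f' = 813 × (346 + 6.9)/346 = 813 × 352.9/346 ≈ 829 Hz.

829 Hz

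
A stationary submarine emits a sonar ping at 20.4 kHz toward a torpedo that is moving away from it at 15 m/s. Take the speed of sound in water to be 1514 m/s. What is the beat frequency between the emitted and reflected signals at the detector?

At the torpedo (a moving observer), f₁ = f₀ · (v − u)/v = 20.4 × 1499/1514 ≈ 20.198 kHz.
On reflection it acts as a source moving away from the stationary detector: f₂ = f₁ · v/(v + u) = 20.198 × 1514/1529 ≈ 20.000 kHz.
Beat frequency (with f₀ = 20400 Hz): |f₂ − f₀| = 2u·f₀/(v + u) = 2 × 15 × 20400/1529 ≈ 400 Hz.

400 Hz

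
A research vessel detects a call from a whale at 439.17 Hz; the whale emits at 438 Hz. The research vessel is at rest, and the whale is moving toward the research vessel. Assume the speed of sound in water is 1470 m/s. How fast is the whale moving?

3.9 m/s

f' = f · v/(v − v_s) ⇒ v_s = v · |1 − f/f'|.
v_s = 1470 × |1 − 438/439.17| = 1470 × 0.002664 ≈ 3.9 m/s.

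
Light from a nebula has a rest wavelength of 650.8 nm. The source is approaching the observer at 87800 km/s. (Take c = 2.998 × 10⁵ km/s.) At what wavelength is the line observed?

β = v/c = 87800/299800 = 0.2929.
Relativistic Doppler for wavelength: λ' = λ₀ · √((1 − β)/(1 + β)).
λ' = 650.8 × √(0.7071/1.2929) = 650.8 × 0.73956 ≈ 481.3 nm.

481.3 nm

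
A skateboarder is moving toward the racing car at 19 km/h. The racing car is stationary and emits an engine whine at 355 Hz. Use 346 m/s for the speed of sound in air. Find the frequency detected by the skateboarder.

19 km/h = 5.278 m/s.
Moving observer, stationary source: f' = f · (v + v_o)/v.
f' = 355 × (346 + 5.278)/346 = 355 × 351.28/346 ≈ 360 Hz.

360 Hz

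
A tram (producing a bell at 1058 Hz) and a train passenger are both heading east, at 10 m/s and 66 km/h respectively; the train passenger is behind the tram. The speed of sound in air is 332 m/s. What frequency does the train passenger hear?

1084 Hz

66 km/h = 18.33 m/s.
The train passenger is behind, so the tram is moving away from it while the train passenger is moving toward the tram.
General Doppler shift: f' = f · (v + v_o)/(v + v_s).
f' = 1058 × (332 + 18.33)/(332 + 10) = 1058 × 350.33/342 ≈ 1084 Hz.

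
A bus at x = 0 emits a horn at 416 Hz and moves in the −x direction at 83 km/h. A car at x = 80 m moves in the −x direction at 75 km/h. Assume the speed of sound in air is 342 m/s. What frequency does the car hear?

413 Hz

83 km/h = 23.06 m/s; 75 km/h = 20.83 m/s.
The observer lies on the +x side, so the source is heading away from the observer and the observer is heading toward the source.
General Doppler shift: f' = f · (v + v_o)/(v + v_s).
f' = 416 × (342 + 20.83)/(342 + 23.06) = 416 × 362.83/365.06 ≈ 413 Hz.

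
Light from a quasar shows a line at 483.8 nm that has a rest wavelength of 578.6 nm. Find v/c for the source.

λ'/λ₀ = 0.8362 < 1 (blueshift), so the source is approaching.
λ'/λ₀ = √((1 − β)/(1 + β)) for an approaching source ⇒ β = (1 − r²)/(1 + r²) with r = λ'/λ₀.
β = (1 − 0.6992)/(1 + 0.6992) ≈ 0.177.

0.177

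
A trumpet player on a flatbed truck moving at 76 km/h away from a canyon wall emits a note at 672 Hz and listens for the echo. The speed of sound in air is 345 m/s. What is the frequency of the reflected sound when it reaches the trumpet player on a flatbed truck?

76 km/h = 21.11 m/s.
The canyon wall receives the sound from a moving source: f₁ = f₀ · v/(v + v_e) = 672 × 345/366.11 ≈ 633 Hz.
On the return leg the trumpet player on a flatbed truck is a moving observer: f₂ = f₁ · (v − v_e)/v = 633 × 323.89/345 ≈ 595 Hz.

595 Hz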